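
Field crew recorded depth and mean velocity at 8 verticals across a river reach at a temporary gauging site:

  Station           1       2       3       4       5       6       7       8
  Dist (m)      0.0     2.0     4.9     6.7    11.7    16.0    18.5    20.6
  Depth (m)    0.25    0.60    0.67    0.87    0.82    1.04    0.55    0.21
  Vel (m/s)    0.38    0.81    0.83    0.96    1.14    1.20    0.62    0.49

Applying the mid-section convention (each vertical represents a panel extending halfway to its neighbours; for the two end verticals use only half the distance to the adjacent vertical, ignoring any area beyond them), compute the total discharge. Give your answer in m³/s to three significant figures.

w_1 = (2.0 − 0.0)/2 = 1 m; q_1 = 0.38 × 0.25 × 1 = 0.09500 m³/s
w_2 = (4.9 − 0.0)/2 = 2.45 m; q_2 = 0.81 × 0.60 × 2.45 = 1.191 m³/s
w_3 = (6.7 − 2.0)/2 = 2.35 m; q_3 = 0.83 × 0.67 × 2.35 = 1.307 m³/s
w_4 = (11.7 − 4.9)/2 = 3.4 m; q_4 = 0.96 × 0.87 × 3.4 = 2.840 m³/s
w_5 = (16.0 − 6.7)/2 = 4.65 m; q_5 = 1.14 × 0.82 × 4.65 = 4.347 m³/s
w_6 = (18.5 − 11.7)/2 = 3.4 m; q_6 = 1.20 × 1.04 × 3.4 = 4.243 m³/s
w_7 = (20.6 − 16.0)/2 = 2.3 m; q_7 = 0.62 × 0.55 × 2.3 = 0.7843 m³/s
w_8 = (20.6 − 18.5)/2 = 1.05 m; q_8 = 0.49 × 0.21 × 1.05 = 0.1080 m³/s
Q = Σ qᵢ = 14.91 m³/s

14.9 m³/s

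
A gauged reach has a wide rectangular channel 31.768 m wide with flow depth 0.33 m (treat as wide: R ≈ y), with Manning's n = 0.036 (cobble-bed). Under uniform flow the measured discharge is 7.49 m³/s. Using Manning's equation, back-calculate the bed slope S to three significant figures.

A = b·y = 31.768 × 0.33 = 10.48 m²
Wide channel: R ≈ y = 0.33 m
S = (Q·n / (1·A·R^(2/3)))² = (7.49×0.036 / (1×10.48×0.4775))² = 0.002901

0.00290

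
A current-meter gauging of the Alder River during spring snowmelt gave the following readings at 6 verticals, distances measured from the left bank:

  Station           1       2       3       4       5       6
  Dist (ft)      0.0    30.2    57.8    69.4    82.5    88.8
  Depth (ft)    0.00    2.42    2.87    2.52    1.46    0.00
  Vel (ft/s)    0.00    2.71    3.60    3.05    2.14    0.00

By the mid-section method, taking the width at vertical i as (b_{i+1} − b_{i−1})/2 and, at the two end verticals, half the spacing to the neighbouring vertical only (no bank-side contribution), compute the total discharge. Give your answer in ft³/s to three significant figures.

w_2 = (57.8 − 0.0)/2 = 28.9 ft; q_2 = 2.71 × 2.42 × 28.9 = 189.5 ft³/s
w_3 = (69.4 − 30.2)/2 = 19.6 ft; q_3 = 3.60 × 2.87 × 19.6 = 202.5 ft³/s
w_4 = (82.5 − 57.8)/2 = 12.35 ft; q_4 = 3.05 × 2.52 × 12.35 = 94.92 ft³/s
w_5 = (88.8 − 69.4)/2 = 9.7 ft; q_5 = 2.14 × 1.46 × 9.7 = 30.31 ft³/s
Stations 1, 6 contribute zero (depth or velocity is 0).
Q = Σ qᵢ = 517.3 ft³/s

517 ft³/s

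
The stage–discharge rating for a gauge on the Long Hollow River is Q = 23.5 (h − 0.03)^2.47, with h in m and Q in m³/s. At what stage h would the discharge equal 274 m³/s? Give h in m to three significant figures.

h − h₀ = (Q/C)^(1/b) = (274/23.5)^(1/2.47) = 2.703 m
h = 0.03 + 2.703 = 2.733 m

2.73 m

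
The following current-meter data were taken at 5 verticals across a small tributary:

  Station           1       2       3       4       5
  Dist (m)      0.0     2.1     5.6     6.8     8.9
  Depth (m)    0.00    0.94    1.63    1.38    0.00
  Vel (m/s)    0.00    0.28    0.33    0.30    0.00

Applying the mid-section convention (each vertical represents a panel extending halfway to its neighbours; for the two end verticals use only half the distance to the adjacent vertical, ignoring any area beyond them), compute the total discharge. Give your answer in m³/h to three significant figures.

w_2 = (5.6 − 0.0)/2 = 2.8 m; q_2 = 0.28 × 0.94 × 2.8 = 0.7370 m³/s
w_3 = (6.8 − 2.1)/2 = 2.35 m; q_3 = 0.33 × 1.63 × 2.35 = 1.264 m³/s
w_4 = (8.9 − 5.6)/2 = 1.65 m; q_4 = 0.30 × 1.38 × 1.65 = 0.6831 m³/s
Stations 1, 5 contribute zero (depth or velocity is 0).
Q = Σ qᵢ = 2.684 m³/s
= 2.684 × 3600 = 9663 m³/h

9660 m³/h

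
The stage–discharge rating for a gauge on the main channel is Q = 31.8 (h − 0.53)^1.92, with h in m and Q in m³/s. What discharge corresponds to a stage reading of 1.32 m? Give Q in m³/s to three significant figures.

20.2 m³/s

Q = 31.8 × (1.32 − 0.53)^1.92 = 31.8 × 0.79^1.92 = 20.22 m³/s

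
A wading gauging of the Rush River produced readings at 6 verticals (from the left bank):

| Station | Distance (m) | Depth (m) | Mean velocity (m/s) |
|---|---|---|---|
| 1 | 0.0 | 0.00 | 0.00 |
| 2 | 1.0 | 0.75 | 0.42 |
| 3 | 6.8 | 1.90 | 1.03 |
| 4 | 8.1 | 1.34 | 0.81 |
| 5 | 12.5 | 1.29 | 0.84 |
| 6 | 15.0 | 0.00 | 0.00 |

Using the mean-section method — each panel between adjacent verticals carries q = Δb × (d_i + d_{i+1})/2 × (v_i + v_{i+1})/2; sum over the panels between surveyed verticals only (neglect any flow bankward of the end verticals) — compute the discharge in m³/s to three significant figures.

13.0 m³/s

Panel 1-2: Δb = 1 m, d̄ = (0.00+0.75)/2 = 0.375, v̄ = (0.00+0.42)/2 = 0.21 → q = 1×0.375×0.21 = 0.07875 m³/s
Panel 2-3: Δb = 5.8 m, d̄ = (0.75+1.90)/2 = 1.325, v̄ = (0.42+1.03)/2 = 0.725 → q = 5.8×1.325×0.725 = 5.572 m³/s
Panel 3-4: Δb = 1.3 m, d̄ = (1.90+1.34)/2 = 1.62, v̄ = (1.03+0.81)/2 = 0.92 → q = 1.3×1.62×0.92 = 1.938 m³/s
Panel 4-5: Δb = 4.4 m, d̄ = (1.34+1.29)/2 = 1.315, v̄ = (0.81+0.84)/2 = 0.825 → q = 4.4×1.315×0.825 = 4.773 m³/s
Panel 5-6: Δb = 2.5 m, d̄ = (1.29+0.00)/2 = 0.645, v̄ = (0.84+0.00)/2 = 0.42 → q = 2.5×0.645×0.42 = 0.6773 m³/s
Q = Σ q = 13.04 m³/s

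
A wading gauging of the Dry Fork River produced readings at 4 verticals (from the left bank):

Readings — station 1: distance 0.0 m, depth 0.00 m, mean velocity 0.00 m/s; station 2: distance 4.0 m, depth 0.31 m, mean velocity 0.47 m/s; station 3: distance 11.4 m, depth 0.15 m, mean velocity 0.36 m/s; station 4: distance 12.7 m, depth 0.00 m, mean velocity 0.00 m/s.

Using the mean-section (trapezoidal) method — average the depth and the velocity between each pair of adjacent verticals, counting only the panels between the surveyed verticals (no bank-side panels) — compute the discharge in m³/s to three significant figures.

0.870 m³/s

Panel 1-2: Δb = 4 m, d̄ = (0.00+0.31)/2 = 0.155, v̄ = (0.00+0.47)/2 = 0.235 → q = 4×0.155×0.235 = 0.1457 m³/s
Panel 2-3: Δb = 7.4 m, d̄ = (0.31+0.15)/2 = 0.23, v̄ = (0.47+0.36)/2 = 0.415 → q = 7.4×0.23×0.415 = 0.7063 m³/s
Panel 3-4: Δb = 1.3 m, d̄ = (0.15+0.00)/2 = 0.075, v̄ = (0.36+0.00)/2 = 0.18 → q = 1.3×0.075×0.18 = 0.01755 m³/s
Q = Σ q = 0.8696 m³/s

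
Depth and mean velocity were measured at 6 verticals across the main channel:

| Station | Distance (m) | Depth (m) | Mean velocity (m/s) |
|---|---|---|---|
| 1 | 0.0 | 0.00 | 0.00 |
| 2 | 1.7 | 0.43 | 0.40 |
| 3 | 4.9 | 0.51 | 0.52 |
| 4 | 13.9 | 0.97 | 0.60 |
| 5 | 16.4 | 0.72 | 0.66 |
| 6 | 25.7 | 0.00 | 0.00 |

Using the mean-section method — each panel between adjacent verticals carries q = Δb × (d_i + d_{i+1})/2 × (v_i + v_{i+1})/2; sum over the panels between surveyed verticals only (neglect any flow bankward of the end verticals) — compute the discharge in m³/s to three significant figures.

Panel 1-2: Δb = 1.7 m, d̄ = (0.00+0.43)/2 = 0.215, v̄ = (0.00+0.40)/2 = 0.2 → q = 1.7×0.215×0.2 = 0.07310 m³/s
Panel 2-3: Δb = 3.2 m, d̄ = (0.43+0.51)/2 = 0.47, v̄ = (0.40+0.52)/2 = 0.46 → q = 3.2×0.47×0.46 = 0.6918 m³/s
Panel 3-4: Δb = 9 m, d̄ = (0.51+0.97)/2 = 0.74, v̄ = (0.52+0.60)/2 = 0.56 → q = 9×0.74×0.56 = 3.730 m³/s
Panel 4-5: Δb = 2.5 m, d̄ = (0.97+0.72)/2 = 0.845, v̄ = (0.60+0.66)/2 = 0.63 → q = 2.5×0.845×0.63 = 1.331 m³/s
Panel 5-6: Δb = 9.3 m, d̄ = (0.72+0.00)/2 = 0.36, v̄ = (0.66+0.00)/2 = 0.33 → q = 9.3×0.36×0.33 = 1.105 m³/s
Q = Σ q = 6.930 m³/s

6.93 m³/s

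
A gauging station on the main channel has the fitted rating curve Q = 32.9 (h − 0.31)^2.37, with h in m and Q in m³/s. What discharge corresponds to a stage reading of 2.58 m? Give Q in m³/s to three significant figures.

Q = 32.9 × (2.58 − 0.31)^2.37 = 32.9 × 2.27^2.37 = 229.6 m³/s

230 m³/s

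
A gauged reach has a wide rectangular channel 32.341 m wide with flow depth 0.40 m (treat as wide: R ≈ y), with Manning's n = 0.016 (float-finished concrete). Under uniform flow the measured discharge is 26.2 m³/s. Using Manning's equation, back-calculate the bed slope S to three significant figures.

0.00356

A = b·y = 32.341 × 0.40 = 12.94 m²
Wide channel: R ≈ y = 0.40 m
S = (Q·n / (1·A·R^(2/3)))² = (26.2×0.016 / (1×12.94×0.5429))² = 0.003563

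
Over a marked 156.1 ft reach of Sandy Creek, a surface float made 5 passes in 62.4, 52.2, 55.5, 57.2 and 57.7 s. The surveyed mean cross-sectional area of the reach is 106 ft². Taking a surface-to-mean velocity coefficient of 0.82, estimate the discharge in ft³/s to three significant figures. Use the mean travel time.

t̄ = (62.4 + 52.2 + 55.5 + 57.2 + 57.7) / 5 = 57 s
v_surface = L / t̄ = 156.1 / 57 = 2.739 ft/s
v_mean = 0.82 × 2.739 = 2.246 ft/s
Q = A × v_mean = 106 × 2.246 = 238.0 ft³/s

238 ft³/s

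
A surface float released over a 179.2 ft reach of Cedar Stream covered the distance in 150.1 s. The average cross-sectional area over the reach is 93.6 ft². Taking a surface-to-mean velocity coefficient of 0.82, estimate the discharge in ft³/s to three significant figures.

91.6 ft³/s

v_surface = L / t̄ = 179.2 / 150.1 = 1.194 ft/s
v_mean = 0.82 × 1.194 = 0.9790 ft/s
Q = A × v_mean = 93.6 × 0.9790 = 91.63 ft³/s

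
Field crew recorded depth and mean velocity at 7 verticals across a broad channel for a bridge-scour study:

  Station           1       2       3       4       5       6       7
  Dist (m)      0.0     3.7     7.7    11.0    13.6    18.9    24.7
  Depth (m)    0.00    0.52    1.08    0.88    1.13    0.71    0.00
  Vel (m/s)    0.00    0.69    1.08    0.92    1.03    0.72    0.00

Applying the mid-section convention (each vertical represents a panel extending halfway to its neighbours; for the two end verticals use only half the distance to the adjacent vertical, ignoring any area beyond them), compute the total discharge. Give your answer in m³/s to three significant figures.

15.5 m³/s

w_2 = (7.7 − 0.0)/2 = 3.85 m; q_2 = 0.69 × 0.52 × 3.85 = 1.381 m³/s
w_3 = (11.0 − 3.7)/2 = 3.65 m; q_3 = 1.08 × 1.08 × 3.65 = 4.257 m³/s
w_4 = (13.6 − 7.7)/2 = 2.95 m; q_4 = 0.92 × 0.88 × 2.95 = 2.388 m³/s
w_5 = (18.9 − 11.0)/2 = 3.95 m; q_5 = 1.03 × 1.13 × 3.95 = 4.597 m³/s
w_6 = (24.7 − 13.6)/2 = 5.55 m; q_6 = 0.72 × 0.71 × 5.55 = 2.837 m³/s
Stations 1, 7 contribute zero (depth or velocity is 0).
Q = Σ qᵢ = 15.46 m³/s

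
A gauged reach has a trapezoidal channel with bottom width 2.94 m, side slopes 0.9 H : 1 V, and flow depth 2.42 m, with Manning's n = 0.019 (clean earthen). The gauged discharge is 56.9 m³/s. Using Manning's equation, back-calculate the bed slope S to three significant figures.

A = (b + z·y)·y = (2.94 + 0.9×2.42)×2.42 = 12.39 m²
P = b + 2y√(1+z²) = 2.94 + 2×2.42×√(1+0.9²) = 9.452 m
R = A/P = 12.39/9.452 = 1.310 m
S = (Q·n / (1·A·R^(2/3)))² = (56.9×0.019 / (1×12.39×1.197))² = 0.005313

0.00531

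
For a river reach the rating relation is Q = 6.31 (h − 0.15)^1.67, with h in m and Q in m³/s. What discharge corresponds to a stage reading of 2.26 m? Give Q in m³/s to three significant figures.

22.0 m³/s

Q = 6.31 × (2.26 − 0.15)^1.67 = 6.31 × 2.11^1.67 = 21.96 m³/s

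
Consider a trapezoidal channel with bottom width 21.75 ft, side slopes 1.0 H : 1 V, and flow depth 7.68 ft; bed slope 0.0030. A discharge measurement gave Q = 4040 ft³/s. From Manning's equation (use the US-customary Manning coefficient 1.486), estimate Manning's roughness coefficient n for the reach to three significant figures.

0.0137

A = (b + z·y)·y = (21.75 + 1.0×7.68)×7.68 = 226.0 ft²
P = b + 2y√(1+z²) = 21.75 + 2×7.68×√(1+1.0²) = 43.47 ft
R = A/P = 226.0/43.47 = 5.199 ft
n = (1.486/Q)·A·R^(2/3)·S^(1/2) = (1.486/4040) × 226.0 × 3.001 × 0.05477 = 0.01367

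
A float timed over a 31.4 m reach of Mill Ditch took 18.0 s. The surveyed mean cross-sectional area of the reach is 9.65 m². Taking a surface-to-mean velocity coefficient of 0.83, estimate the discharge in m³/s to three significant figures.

v_surface = L / t̄ = 31.4 / 18 = 1.744 m/s
v_mean = 0.83 × 1.744 = 1.448 m/s
Q = A × v_mean = 9.65 × 1.448 = 13.97 m³/s

14.0 m³/s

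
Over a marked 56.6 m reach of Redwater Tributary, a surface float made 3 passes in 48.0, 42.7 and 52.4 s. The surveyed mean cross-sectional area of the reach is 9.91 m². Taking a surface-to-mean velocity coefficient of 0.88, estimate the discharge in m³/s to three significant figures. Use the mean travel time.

10.3 m³/s

t̄ = (48.0 + 42.7 + 52.4) / 3 = 47.7 s
v_surface = L / t̄ = 56.6 / 47.7 = 1.187 m/s
v_mean = 0.88 × 1.187 = 1.044 m/s
Q = A × v_mean = 9.91 × 1.044 = 10.35 m³/s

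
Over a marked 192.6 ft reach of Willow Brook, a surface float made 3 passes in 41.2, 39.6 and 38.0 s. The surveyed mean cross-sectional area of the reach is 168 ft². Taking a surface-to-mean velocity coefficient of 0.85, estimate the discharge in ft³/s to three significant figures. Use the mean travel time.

695 ft³/s

t̄ = (41.2 + 39.6 + 38.0) / 3 = 39.6 s
v_surface = L / t̄ = 192.6 / 39.6 = 4.864 ft/s
v_mean = 0.85 × 4.864 = 4.134 ft/s
Q = A × v_mean = 168 × 4.134 = 694.5 ft³/s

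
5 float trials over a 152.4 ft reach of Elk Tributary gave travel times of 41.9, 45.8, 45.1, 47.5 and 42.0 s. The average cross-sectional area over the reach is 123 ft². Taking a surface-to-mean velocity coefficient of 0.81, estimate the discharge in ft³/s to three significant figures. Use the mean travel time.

t̄ = (41.9 + 45.8 + 45.1 + 47.5 + 42.0) / 5 = 44.46 s
v_surface = L / t̄ = 152.4 / 44.46 = 3.428 ft/s
v_mean = 0.81 × 3.428 = 2.777 ft/s
Q = A × v_mean = 123 × 2.777 = 341.5 ft³/s

342 ft³/s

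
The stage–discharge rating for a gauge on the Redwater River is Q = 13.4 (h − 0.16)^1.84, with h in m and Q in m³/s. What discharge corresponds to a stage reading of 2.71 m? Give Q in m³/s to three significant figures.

75.0 m³/s

Q = 13.4 × (2.71 − 0.16)^1.84 = 13.4 × 2.55^1.84 = 75.01 m³/s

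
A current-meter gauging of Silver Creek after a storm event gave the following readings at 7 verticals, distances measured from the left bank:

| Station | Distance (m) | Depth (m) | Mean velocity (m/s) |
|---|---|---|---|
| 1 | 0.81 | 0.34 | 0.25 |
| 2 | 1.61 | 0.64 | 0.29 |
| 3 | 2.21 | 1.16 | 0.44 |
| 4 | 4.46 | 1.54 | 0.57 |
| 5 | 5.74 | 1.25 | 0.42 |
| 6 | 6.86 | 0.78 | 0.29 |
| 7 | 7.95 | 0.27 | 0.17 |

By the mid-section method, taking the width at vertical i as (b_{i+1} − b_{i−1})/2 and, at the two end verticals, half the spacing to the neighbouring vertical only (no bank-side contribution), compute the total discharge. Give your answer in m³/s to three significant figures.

3.35 m³/s

w_1 = (1.61 − 0.81)/2 = 0.4 m; q_1 = 0.25 × 0.34 × 0.4 = 0.03400 m³/s
w_2 = (2.21 − 0.81)/2 = 0.7 m; q_2 = 0.29 × 0.64 × 0.7 = 0.1299 m³/s
w_3 = (4.46 − 1.61)/2 = 1.425 m; q_3 = 0.44 × 1.16 × 1.425 = 0.7273 m³/s
w_4 = (5.74 − 2.21)/2 = 1.765 m; q_4 = 0.57 × 1.54 × 1.765 = 1.549 m³/s
w_5 = (6.86 − 4.46)/2 = 1.2 m; q_5 = 0.42 × 1.25 × 1.2 = 0.6300 m³/s
w_6 = (7.95 − 5.74)/2 = 1.105 m; q_6 = 0.29 × 0.78 × 1.105 = 0.2500 m³/s
w_7 = (7.95 − 6.86)/2 = 0.545 m; q_7 = 0.17 × 0.27 × 0.545 = 0.02502 m³/s
Q = Σ qᵢ = 3.346 m³/s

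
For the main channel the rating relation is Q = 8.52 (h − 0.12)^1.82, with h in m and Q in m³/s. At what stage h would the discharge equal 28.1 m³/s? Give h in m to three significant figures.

h − h₀ = (Q/C)^(1/b) = (28.1/8.52)^(1/1.82) = 1.926 m
h = 0.12 + 1.926 = 2.046 m

2.05 m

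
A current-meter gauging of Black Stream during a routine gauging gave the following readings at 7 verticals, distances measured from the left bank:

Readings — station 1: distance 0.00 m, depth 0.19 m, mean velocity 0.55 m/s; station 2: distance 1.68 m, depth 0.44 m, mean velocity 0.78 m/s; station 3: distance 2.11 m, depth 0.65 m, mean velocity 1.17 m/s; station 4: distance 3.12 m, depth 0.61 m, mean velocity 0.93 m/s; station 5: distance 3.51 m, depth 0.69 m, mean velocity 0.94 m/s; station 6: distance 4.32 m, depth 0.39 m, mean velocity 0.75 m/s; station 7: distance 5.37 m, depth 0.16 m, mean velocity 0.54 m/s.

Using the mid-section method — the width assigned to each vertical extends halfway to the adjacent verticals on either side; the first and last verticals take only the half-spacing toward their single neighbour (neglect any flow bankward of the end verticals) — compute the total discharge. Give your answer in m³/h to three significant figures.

7560 m³/h

w_1 = (1.68 − 0.00)/2 = 0.84 m; q_1 = 0.55 × 0.19 × 0.84 = 0.08778 m³/s
w_2 = (2.11 − 0.00)/2 = 1.055 m; q_2 = 0.78 × 0.44 × 1.055 = 0.3621 m³/s
w_3 = (3.12 − 1.68)/2 = 0.72 m; q_3 = 1.17 × 0.65 × 0.72 = 0.5476 m³/s
w_4 = (3.51 − 2.11)/2 = 0.7 m; q_4 = 0.93 × 0.61 × 0.7 = 0.3971 m³/s
w_5 = (4.32 − 3.12)/2 = 0.6 m; q_5 = 0.94 × 0.69 × 0.6 = 0.3892 m³/s
w_6 = (5.37 − 3.51)/2 = 0.93 m; q_6 = 0.75 × 0.39 × 0.93 = 0.2720 m³/s
w_7 = (5.37 − 4.32)/2 = 0.525 m; q_7 = 0.54 × 0.16 × 0.525 = 0.04536 m³/s
Q = Σ qᵢ = 2.101 m³/s
= 2.101 × 3600 = 7564 m³/h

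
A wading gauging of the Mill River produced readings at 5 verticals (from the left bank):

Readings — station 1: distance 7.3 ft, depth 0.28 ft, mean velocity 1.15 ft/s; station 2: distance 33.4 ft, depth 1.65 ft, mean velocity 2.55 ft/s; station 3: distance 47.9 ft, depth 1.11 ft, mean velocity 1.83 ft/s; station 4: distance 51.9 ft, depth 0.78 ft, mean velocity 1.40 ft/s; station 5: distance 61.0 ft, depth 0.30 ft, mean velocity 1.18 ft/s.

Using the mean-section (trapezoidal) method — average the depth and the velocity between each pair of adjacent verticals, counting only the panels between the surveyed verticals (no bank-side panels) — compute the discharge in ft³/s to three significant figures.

Panel 1-2: Δb = 26.1 ft, d̄ = (0.28+1.65)/2 = 0.965, v̄ = (1.15+2.55)/2 = 1.85 → q = 26.1×0.965×1.85 = 46.60 ft³/s
Panel 2-3: Δb = 14.5 ft, d̄ = (1.65+1.11)/2 = 1.38, v̄ = (2.55+1.83)/2 = 2.19 → q = 14.5×1.38×2.19 = 43.82 ft³/s
Panel 3-4: Δb = 4 ft, d̄ = (1.11+0.78)/2 = 0.945, v̄ = (1.83+1.40)/2 = 1.615 → q = 4×0.945×1.615 = 6.105 ft³/s
Panel 4-5: Δb = 9.1 ft, d̄ = (0.78+0.30)/2 = 0.54, v̄ = (1.40+1.18)/2 = 1.29 → q = 9.1×0.54×1.29 = 6.339 ft³/s
Q = Σ q = 102.9 ft³/s

103 ft³/s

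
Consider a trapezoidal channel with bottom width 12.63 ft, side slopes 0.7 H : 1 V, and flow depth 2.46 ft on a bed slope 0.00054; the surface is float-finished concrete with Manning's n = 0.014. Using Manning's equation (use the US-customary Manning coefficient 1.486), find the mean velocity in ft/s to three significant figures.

A = (b + z·y)·y = (12.63 + 0.7×2.46)×2.46 = 35.31 ft²
P = b + 2y√(1+z²) = 12.63 + 2×2.46×√(1+0.7²) = 18.64 ft
R = A/P = 35.31/18.64 = 1.895 ft
Q = (1.486/n)·A·R^(2/3)·S^(1/2) = (1.486/0.014) × 35.31 × 1.895^(2/3) × 0.00054^(1/2) = 133.3 ft³/s
V = Q/A = 133.3/35.31 = 3.777 ft/s

3.78 ft/s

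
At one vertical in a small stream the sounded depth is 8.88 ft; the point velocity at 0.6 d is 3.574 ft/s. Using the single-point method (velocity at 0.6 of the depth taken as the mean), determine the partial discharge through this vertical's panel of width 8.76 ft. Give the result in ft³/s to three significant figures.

v̄ = v₀.₆ = 3.574 ft/s
q = v̄ × d × w = 3.574 × 8.88 × 8.76 = 278.0 ft³/s

278 ft³/s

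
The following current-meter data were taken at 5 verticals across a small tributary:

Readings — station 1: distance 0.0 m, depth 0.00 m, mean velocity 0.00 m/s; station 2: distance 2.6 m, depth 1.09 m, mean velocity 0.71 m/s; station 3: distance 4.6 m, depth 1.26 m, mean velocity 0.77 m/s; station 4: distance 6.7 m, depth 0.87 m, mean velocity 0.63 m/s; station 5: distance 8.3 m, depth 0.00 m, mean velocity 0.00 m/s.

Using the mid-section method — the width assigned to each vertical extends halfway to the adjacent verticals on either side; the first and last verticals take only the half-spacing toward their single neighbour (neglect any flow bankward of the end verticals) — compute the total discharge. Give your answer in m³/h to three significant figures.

w_2 = (4.6 − 0.0)/2 = 2.3 m; q_2 = 0.71 × 1.09 × 2.3 = 1.780 m³/s
w_3 = (6.7 − 2.6)/2 = 2.05 m; q_3 = 0.77 × 1.26 × 2.05 = 1.989 m³/s
w_4 = (8.3 − 4.6)/2 = 1.85 m; q_4 = 0.63 × 0.87 × 1.85 = 1.014 m³/s
Stations 1, 5 contribute zero (depth or velocity is 0).
Q = Σ qᵢ = 4.783 m³/s
= 4.783 × 3600 = 17220 m³/h

17200 m³/h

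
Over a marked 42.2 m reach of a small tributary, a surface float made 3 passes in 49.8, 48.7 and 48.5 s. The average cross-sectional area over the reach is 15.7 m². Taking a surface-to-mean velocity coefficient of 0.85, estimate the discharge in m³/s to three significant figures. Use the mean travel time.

t̄ = (49.8 + 48.7 + 48.5) / 3 = 49 s
v_surface = L / t̄ = 42.2 / 49 = 0.8612 m/s
v_mean = 0.85 × 0.8612 = 0.7320 m/s
Q = A × v_mean = 15.7 × 0.7320 = 11.49 m³/s

11.5 m³/s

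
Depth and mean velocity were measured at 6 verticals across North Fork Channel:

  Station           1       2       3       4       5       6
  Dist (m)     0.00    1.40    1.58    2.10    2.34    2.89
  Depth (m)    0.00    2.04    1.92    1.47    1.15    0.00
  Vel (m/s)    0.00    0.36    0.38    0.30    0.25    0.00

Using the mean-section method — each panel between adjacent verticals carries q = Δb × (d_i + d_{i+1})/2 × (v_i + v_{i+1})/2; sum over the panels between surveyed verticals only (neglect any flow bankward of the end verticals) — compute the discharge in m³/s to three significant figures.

Panel 1-2: Δb = 1.4 m, d̄ = (0.00+2.04)/2 = 1.02, v̄ = (0.00+0.36)/2 = 0.18 → q = 1.4×1.02×0.18 = 0.2570 m³/s
Panel 2-3: Δb = 0.18 m, d̄ = (2.04+1.92)/2 = 1.98, v̄ = (0.36+0.38)/2 = 0.37 → q = 0.18×1.98×0.37 = 0.1319 m³/s
Panel 3-4: Δb = 0.52 m, d̄ = (1.92+1.47)/2 = 1.695, v̄ = (0.38+0.30)/2 = 0.34 → q = 0.52×1.695×0.34 = 0.2997 m³/s
Panel 4-5: Δb = 0.24 m, d̄ = (1.47+1.15)/2 = 1.31, v̄ = (0.30+0.25)/2 = 0.275 → q = 0.24×1.31×0.275 = 0.08646 m³/s
Panel 5-6: Δb = 0.55 m, d̄ = (1.15+0.00)/2 = 0.575, v̄ = (0.25+0.00)/2 = 0.125 → q = 0.55×0.575×0.125 = 0.03953 m³/s
Q = Σ q = 0.8146 m³/s

0.815 m³/s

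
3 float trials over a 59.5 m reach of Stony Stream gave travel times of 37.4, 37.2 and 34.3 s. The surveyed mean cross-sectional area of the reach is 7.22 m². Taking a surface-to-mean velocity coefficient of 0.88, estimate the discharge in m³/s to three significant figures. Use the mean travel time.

10.4 m³/s

t̄ = (37.4 + 37.2 + 34.3) / 3 = 36.3 s
v_surface = L / t̄ = 59.5 / 36.3 = 1.639 m/s
v_mean = 0.88 × 1.639 = 1.442 m/s
Q = A × v_mean = 7.22 × 1.442 = 10.41 m³/s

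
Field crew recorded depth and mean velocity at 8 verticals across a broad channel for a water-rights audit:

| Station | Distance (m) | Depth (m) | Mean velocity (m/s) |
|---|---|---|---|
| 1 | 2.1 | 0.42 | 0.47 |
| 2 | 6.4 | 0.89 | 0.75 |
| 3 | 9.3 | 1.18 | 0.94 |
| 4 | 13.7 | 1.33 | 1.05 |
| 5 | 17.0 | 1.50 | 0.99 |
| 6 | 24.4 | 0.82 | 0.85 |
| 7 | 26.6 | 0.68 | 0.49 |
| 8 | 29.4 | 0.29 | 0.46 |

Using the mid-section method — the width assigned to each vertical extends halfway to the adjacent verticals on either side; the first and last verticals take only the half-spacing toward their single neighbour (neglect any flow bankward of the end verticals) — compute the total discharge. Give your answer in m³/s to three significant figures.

24.6 m³/s

w_1 = (6.4 − 2.1)/2 = 2.15 m; q_1 = 0.47 × 0.42 × 2.15 = 0.4244 m³/s
w_2 = (9.3 − 2.1)/2 = 3.6 m; q_2 = 0.75 × 0.89 × 3.6 = 2.403 m³/s
w_3 = (13.7 − 6.4)/2 = 3.65 m; q_3 = 0.94 × 1.18 × 3.65 = 4.049 m³/s
w_4 = (17.0 − 9.3)/2 = 3.85 m; q_4 = 1.05 × 1.33 × 3.85 = 5.377 m³/s
w_5 = (24.4 − 13.7)/2 = 5.35 m; q_5 = 0.99 × 1.50 × 5.35 = 7.945 m³/s
w_6 = (26.6 − 17.0)/2 = 4.8 m; q_6 = 0.85 × 0.82 × 4.8 = 3.346 m³/s
w_7 = (29.4 − 24.4)/2 = 2.5 m; q_7 = 0.49 × 0.68 × 2.5 = 0.8330 m³/s
w_8 = (29.4 − 26.6)/2 = 1.4 m; q_8 = 0.46 × 0.29 × 1.4 = 0.1868 m³/s
Q = Σ qᵢ = 24.56 m³/s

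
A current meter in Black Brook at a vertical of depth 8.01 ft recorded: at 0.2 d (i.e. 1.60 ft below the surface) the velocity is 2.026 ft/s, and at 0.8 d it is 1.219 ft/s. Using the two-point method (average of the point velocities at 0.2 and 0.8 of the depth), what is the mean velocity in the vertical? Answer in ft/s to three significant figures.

1.62 ft/s

v̄ = (2.026 + 1.219) / 2 = 1.623 ft/s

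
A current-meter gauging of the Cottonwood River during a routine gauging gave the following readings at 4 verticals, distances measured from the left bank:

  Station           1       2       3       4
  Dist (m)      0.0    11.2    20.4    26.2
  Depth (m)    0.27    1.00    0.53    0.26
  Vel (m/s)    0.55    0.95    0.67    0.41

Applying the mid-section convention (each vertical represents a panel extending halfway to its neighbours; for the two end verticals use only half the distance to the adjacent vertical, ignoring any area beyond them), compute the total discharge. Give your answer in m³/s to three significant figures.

13.5 m³/s

w_1 = (11.2 − 0.0)/2 = 5.6 m; q_1 = 0.55 × 0.27 × 5.6 = 0.8316 m³/s
w_2 = (20.4 − 0.0)/2 = 10.2 m; q_2 = 0.95 × 1.00 × 10.2 = 9.690 m³/s
w_3 = (26.2 − 11.2)/2 = 7.5 m; q_3 = 0.67 × 0.53 × 7.5 = 2.663 m³/s
w_4 = (26.2 − 20.4)/2 = 2.9 m; q_4 = 0.41 × 0.26 × 2.9 = 0.3091 m³/s
Q = Σ qᵢ = 13.49 m³/s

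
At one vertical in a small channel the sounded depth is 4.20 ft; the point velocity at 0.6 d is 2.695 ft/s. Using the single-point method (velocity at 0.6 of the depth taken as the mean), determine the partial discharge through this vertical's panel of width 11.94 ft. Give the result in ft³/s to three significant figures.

v̄ = v₀.₆ = 2.695 ft/s
q = v̄ × d × w = 2.695 × 4.20 × 11.94 = 135.1 ft³/s

135 ft³/s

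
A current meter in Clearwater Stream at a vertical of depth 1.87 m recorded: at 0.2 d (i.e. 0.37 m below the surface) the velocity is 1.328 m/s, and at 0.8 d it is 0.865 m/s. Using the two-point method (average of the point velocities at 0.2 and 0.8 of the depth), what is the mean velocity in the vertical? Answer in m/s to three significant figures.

v̄ = (1.328 + 0.865) / 2 = 1.097 m/s

1.10 m/s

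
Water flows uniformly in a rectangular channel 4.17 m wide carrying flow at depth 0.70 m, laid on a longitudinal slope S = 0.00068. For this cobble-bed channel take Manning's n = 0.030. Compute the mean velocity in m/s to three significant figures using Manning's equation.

A = b·y = 4.17 × 0.70 = 2.919 m²
P = b + 2y = 4.17 + 2×0.70 = 5.570 m
R = A/P = 2.919/5.570 = 0.5241 m
Q = (1/n)·A·R^(2/3)·S^(1/2) = (1/0.030) × 2.919 × 0.5241^(2/3) × 0.00068^(1/2) = 1.649 m³/s
V = Q/A = 1.649/2.919 = 0.5650 m/s

0.565 m/s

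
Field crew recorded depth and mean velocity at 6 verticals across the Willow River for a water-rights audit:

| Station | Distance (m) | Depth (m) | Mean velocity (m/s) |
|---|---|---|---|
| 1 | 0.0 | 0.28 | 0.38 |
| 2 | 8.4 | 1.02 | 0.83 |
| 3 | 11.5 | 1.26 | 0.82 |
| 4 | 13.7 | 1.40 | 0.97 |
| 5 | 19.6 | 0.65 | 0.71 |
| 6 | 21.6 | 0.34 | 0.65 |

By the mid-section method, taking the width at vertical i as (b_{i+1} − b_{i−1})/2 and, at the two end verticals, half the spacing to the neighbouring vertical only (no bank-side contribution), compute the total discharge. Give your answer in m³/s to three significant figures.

15.6 m³/s

w_1 = (8.4 − 0.0)/2 = 4.2 m; q_1 = 0.38 × 0.28 × 4.2 = 0.4469 m³/s
w_2 = (11.5 − 0.0)/2 = 5.75 m; q_2 = 0.83 × 1.02 × 5.75 = 4.868 m³/s
w_3 = (13.7 − 8.4)/2 = 2.65 m; q_3 = 0.82 × 1.26 × 2.65 = 2.738 m³/s
w_4 = (19.6 − 11.5)/2 = 4.05 m; q_4 = 0.97 × 1.40 × 4.05 = 5.500 m³/s
w_5 = (21.6 − 13.7)/2 = 3.95 m; q_5 = 0.71 × 0.65 × 3.95 = 1.823 m³/s
w_6 = (21.6 − 19.6)/2 = 1 m; q_6 = 0.65 × 0.34 × 1 = 0.2210 m³/s
Q = Σ qᵢ = 15.60 m³/s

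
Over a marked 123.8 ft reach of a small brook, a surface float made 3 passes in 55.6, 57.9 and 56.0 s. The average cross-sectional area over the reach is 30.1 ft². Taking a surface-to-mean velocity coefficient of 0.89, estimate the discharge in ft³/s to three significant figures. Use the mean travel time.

58.7 ft³/s

t̄ = (55.6 + 57.9 + 56.0) / 3 = 56.5 s
v_surface = L / t̄ = 123.8 / 56.5 = 2.191 ft/s
v_mean = 0.89 × 2.191 = 1.950 ft/s
Q = A × v_mean = 30.1 × 1.950 = 58.70 ft³/s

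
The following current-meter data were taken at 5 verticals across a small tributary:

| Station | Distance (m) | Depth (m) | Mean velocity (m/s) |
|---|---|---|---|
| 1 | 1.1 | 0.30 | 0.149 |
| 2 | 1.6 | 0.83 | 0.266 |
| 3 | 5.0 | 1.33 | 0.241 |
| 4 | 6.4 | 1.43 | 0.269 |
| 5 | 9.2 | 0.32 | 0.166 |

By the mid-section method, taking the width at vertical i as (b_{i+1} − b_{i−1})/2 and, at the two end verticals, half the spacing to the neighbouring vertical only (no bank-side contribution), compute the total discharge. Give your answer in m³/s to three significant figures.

2.09 m³/s

w_1 = (1.6 − 1.1)/2 = 0.25 m; q_1 = 0.149 × 0.30 × 0.25 = 0.01118 m³/s
w_2 = (5.0 − 1.1)/2 = 1.95 m; q_2 = 0.266 × 0.83 × 1.95 = 0.4305 m³/s
w_3 = (6.4 − 1.6)/2 = 2.4 m; q_3 = 0.241 × 1.33 × 2.4 = 0.7693 m³/s
w_4 = (9.2 − 5.0)/2 = 2.1 m; q_4 = 0.269 × 1.43 × 2.1 = 0.8078 m³/s
w_5 = (9.2 − 6.4)/2 = 1.4 m; q_5 = 0.166 × 0.32 × 1.4 = 0.07437 m³/s
Q = Σ qᵢ = 2.093 m³/s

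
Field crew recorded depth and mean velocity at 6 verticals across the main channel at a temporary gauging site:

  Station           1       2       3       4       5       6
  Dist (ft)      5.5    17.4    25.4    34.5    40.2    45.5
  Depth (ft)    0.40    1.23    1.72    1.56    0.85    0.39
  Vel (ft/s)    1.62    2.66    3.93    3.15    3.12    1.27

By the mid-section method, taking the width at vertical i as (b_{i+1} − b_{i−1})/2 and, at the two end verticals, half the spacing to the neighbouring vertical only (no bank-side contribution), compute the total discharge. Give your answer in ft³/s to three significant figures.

146 ft³/s

w_1 = (17.4 − 5.5)/2 = 5.95 ft; q_1 = 1.62 × 0.40 × 5.95 = 3.856 ft³/s
w_2 = (25.4 − 5.5)/2 = 9.95 ft; q_2 = 2.66 × 1.23 × 9.95 = 32.55 ft³/s
w_3 = (34.5 − 17.4)/2 = 8.55 ft; q_3 = 3.93 × 1.72 × 8.55 = 57.79 ft³/s
w_4 = (40.2 − 25.4)/2 = 7.4 ft; q_4 = 3.15 × 1.56 × 7.4 = 36.36 ft³/s
w_5 = (45.5 − 34.5)/2 = 5.5 ft; q_5 = 3.12 × 0.85 × 5.5 = 14.59 ft³/s
w_6 = (45.5 − 40.2)/2 = 2.65 ft; q_6 = 1.27 × 0.39 × 2.65 = 1.313 ft³/s
Q = Σ qᵢ = 146.5 ft³/s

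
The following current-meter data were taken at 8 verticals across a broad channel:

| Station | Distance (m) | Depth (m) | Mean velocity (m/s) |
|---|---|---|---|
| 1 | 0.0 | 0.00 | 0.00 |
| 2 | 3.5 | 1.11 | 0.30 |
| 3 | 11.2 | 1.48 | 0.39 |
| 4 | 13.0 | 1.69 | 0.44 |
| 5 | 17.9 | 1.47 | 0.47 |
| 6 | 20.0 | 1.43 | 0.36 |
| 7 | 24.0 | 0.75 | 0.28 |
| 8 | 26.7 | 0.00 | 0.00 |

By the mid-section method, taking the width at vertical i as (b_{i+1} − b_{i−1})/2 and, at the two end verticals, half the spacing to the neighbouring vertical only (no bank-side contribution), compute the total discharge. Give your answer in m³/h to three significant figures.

42400 m³/h

w_2 = (11.2 − 0.0)/2 = 5.6 m; q_2 = 0.30 × 1.11 × 5.6 = 1.865 m³/s
w_3 = (13.0 − 3.5)/2 = 4.75 m; q_3 = 0.39 × 1.48 × 4.75 = 2.742 m³/s
w_4 = (17.9 − 11.2)/2 = 3.35 m; q_4 = 0.44 × 1.69 × 3.35 = 2.491 m³/s
w_5 = (20.0 − 13.0)/2 = 3.5 m; q_5 = 0.47 × 1.47 × 3.5 = 2.418 m³/s
w_6 = (24.0 − 17.9)/2 = 3.05 m; q_6 = 0.36 × 1.43 × 3.05 = 1.570 m³/s
w_7 = (26.7 − 20.0)/2 = 3.35 m; q_7 = 0.28 × 0.75 × 3.35 = 0.7035 m³/s
Stations 1, 8 contribute zero (depth or velocity is 0).
Q = Σ qᵢ = 11.79 m³/s
= 11.79 × 3600 = 42440 m³/h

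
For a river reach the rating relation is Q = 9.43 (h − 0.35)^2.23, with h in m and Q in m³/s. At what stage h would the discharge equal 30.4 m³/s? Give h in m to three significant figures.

2.04 m

h − h₀ = (Q/C)^(1/b) = (30.4/9.43)^(1/2.23) = 1.690 m
h = 0.35 + 1.690 = 2.040 m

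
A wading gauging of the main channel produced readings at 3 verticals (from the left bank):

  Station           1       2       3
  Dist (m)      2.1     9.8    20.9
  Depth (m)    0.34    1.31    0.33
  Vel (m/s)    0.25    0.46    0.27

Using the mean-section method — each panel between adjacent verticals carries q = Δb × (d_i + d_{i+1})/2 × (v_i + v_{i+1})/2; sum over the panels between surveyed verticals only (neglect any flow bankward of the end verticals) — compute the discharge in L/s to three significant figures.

Panel 1-2: Δb = 7.7 m, d̄ = (0.34+1.31)/2 = 0.825, v̄ = (0.25+0.46)/2 = 0.355 → q = 7.7×0.825×0.355 = 2.255 m³/s
Panel 2-3: Δb = 11.1 m, d̄ = (1.31+0.33)/2 = 0.82, v̄ = (0.46+0.27)/2 = 0.365 → q = 11.1×0.82×0.365 = 3.322 m³/s
Q = Σ q = 5.577 m³/s
= 5.577 × 1000 = 5577 L/s

5580 L/s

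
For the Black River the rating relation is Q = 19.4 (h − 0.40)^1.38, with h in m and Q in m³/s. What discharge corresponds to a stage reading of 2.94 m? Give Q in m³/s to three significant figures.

70.2 m³/s

Q = 19.4 × (2.94 − 0.40)^1.38 = 19.4 × 2.54^1.38 = 70.22 m³/s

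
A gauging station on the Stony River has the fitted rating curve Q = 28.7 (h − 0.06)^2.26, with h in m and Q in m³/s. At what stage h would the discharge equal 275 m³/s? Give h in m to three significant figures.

h − h₀ = (Q/C)^(1/b) = (275/28.7)^(1/2.26) = 2.718 m
h = 0.06 + 2.718 = 2.778 m

2.78 m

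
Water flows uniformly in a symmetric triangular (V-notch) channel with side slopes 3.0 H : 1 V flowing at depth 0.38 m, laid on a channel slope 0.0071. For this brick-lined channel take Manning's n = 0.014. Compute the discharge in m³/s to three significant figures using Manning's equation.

0.832 m³/s

A = z·y² = 3.0×0.38² = 0.4332 m²
P = 2y√(1+z²) = 2×0.38×√(1+3.0²) = 2.403 m
R = A/P = 0.4332/2.403 = 0.1802 m
Q = (1/n)·A·R^(2/3)·S^(1/2) = (1/0.014) × 0.4332 × 0.1802^(2/3) × 0.0071^(1/2) = 0.8320 m³/s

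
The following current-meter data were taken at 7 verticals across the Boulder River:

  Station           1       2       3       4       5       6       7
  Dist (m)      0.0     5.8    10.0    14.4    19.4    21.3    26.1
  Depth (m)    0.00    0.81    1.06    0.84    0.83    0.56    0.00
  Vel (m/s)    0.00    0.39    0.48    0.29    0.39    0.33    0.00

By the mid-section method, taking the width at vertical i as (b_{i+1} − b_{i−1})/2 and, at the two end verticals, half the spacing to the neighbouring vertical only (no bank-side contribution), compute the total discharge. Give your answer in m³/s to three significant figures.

6.65 m³/s

w_2 = (10.0 − 0.0)/2 = 5 m; q_2 = 0.39 × 0.81 × 5 = 1.580 m³/s
w_3 = (14.4 − 5.8)/2 = 4.3 m; q_3 = 0.48 × 1.06 × 4.3 = 2.188 m³/s
w_4 = (19.4 − 10.0)/2 = 4.7 m; q_4 = 0.29 × 0.84 × 4.7 = 1.145 m³/s
w_5 = (21.3 − 14.4)/2 = 3.45 m; q_5 = 0.39 × 0.83 × 3.45 = 1.117 m³/s
w_6 = (26.1 − 19.4)/2 = 3.35 m; q_6 = 0.33 × 0.56 × 3.35 = 0.6191 m³/s
Stations 1, 7 contribute zero (depth or velocity is 0).
Q = Σ qᵢ = 6.648 m³/s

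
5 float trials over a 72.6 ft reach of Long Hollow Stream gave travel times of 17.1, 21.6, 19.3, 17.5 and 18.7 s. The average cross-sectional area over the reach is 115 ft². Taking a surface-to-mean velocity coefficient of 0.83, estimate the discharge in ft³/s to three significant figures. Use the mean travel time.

368 ft³/s

t̄ = (17.1 + 21.6 + 19.3 + 17.5 + 18.7) / 5 = 18.84 s
v_surface = L / t̄ = 72.6 / 18.84 = 3.854 ft/s
v_mean = 0.83 × 3.854 = 3.198 ft/s
Q = A × v_mean = 115 × 3.198 = 367.8 ft³/s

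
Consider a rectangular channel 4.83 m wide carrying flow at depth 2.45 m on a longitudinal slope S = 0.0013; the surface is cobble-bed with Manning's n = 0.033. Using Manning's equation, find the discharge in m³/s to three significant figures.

A = b·y = 4.83 × 2.45 = 11.83 m²
P = b + 2y = 4.83 + 2×2.45 = 9.730 m
R = A/P = 11.83/9.730 = 1.216 m
Q = (1/n)·A·R^(2/3)·S^(1/2) = (1/0.033) × 11.83 × 1.216^(2/3) × 0.0013^(1/2) = 14.73 m³/s

14.7 m³/s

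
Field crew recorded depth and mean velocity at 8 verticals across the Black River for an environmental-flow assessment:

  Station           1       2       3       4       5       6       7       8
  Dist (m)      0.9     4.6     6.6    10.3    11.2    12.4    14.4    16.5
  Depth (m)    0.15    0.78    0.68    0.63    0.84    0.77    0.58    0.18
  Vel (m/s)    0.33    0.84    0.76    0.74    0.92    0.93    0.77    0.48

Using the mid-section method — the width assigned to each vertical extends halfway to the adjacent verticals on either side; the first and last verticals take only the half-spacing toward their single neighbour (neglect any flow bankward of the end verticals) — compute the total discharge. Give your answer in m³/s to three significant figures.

w_1 = (4.6 − 0.9)/2 = 1.85 m; q_1 = 0.33 × 0.15 × 1.85 = 0.09158 m³/s
w_2 = (6.6 − 0.9)/2 = 2.85 m; q_2 = 0.84 × 0.78 × 2.85 = 1.867 m³/s
w_3 = (10.3 − 4.6)/2 = 2.85 m; q_3 = 0.76 × 0.68 × 2.85 = 1.473 m³/s
w_4 = (11.2 − 6.6)/2 = 2.3 m; q_4 = 0.74 × 0.63 × 2.3 = 1.072 m³/s
w_5 = (12.4 − 10.3)/2 = 1.05 m; q_5 = 0.92 × 0.84 × 1.05 = 0.8114 m³/s
w_6 = (14.4 − 11.2)/2 = 1.6 m; q_6 = 0.93 × 0.77 × 1.6 = 1.146 m³/s
w_7 = (16.5 − 12.4)/2 = 2.05 m; q_7 = 0.77 × 0.58 × 2.05 = 0.9155 m³/s
w_8 = (16.5 − 14.4)/2 = 1.05 m; q_8 = 0.48 × 0.18 × 1.05 = 0.09072 m³/s
Q = Σ qᵢ = 7.467 m³/s

7.47 m³/s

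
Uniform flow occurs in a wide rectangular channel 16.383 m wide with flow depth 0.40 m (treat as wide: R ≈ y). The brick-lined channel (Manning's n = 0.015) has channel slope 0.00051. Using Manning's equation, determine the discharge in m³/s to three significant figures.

5.36 m³/s

A = b·y = 16.383 × 0.40 = 6.553 m²
Wide channel: R ≈ y = 0.40 m
Q = (1/n)·A·R^(2/3)·S^(1/2) = (1/0.015) × 6.553 × 0.4000^(2/3) × 0.00051^(1/2) = 5.356 m³/s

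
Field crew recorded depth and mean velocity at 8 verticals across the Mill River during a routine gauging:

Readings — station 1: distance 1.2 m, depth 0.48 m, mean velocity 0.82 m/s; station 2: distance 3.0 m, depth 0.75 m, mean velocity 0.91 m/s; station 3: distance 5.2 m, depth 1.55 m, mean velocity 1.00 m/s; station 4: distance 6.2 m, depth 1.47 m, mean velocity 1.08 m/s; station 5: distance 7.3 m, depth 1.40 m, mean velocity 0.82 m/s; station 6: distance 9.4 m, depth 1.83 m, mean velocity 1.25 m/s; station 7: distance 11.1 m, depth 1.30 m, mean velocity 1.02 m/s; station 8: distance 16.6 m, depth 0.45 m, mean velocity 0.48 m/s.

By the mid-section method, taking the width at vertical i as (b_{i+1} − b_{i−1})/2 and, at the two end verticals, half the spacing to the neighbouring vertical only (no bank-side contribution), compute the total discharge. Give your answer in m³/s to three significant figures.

w_1 = (3.0 − 1.2)/2 = 0.9 m; q_1 = 0.82 × 0.48 × 0.9 = 0.3542 m³/s
w_2 = (5.2 − 1.2)/2 = 2 m; q_2 = 0.91 × 0.75 × 2 = 1.365 m³/s
w_3 = (6.2 − 3.0)/2 = 1.6 m; q_3 = 1.00 × 1.55 × 1.6 = 2.480 m³/s
w_4 = (7.3 − 5.2)/2 = 1.05 m; q_4 = 1.08 × 1.47 × 1.05 = 1.667 m³/s
w_5 = (9.4 − 6.2)/2 = 1.6 m; q_5 = 0.82 × 1.40 × 1.6 = 1.837 m³/s
w_6 = (11.1 − 7.3)/2 = 1.9 m; q_6 = 1.25 × 1.83 × 1.9 = 4.346 m³/s
w_7 = (16.6 − 9.4)/2 = 3.6 m; q_7 = 1.02 × 1.30 × 3.6 = 4.774 m³/s
w_8 = (16.6 − 11.1)/2 = 2.75 m; q_8 = 0.48 × 0.45 × 2.75 = 0.5940 m³/s
Q = Σ qᵢ = 17.42 m³/s

17.4 m³/s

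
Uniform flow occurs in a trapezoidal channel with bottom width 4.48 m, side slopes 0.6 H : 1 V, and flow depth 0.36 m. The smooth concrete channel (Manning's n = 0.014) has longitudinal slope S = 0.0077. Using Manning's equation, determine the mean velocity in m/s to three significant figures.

A = (b + z·y)·y = (4.48 + 0.6×0.36)×0.36 = 1.691 m²
P = b + 2y√(1+z²) = 4.48 + 2×0.36×√(1+0.6²) = 5.320 m
R = A/P = 1.691/5.320 = 0.3178 m
Q = (1/n)·A·R^(2/3)·S^(1/2) = (1/0.014) × 1.691 × 0.3178^(2/3) × 0.0077^(1/2) = 4.935 m³/s
V = Q/A = 4.935/1.691 = 2.919 m/s

2.92 m/s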